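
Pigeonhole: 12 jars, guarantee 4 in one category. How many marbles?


Pigeonhole: to guarantee k in one of n categories, need (k-1)×n + 1.
k = 4, n = 12
Minimum = (4-1) × 12 + 1 = 3 × 12 + 1

37


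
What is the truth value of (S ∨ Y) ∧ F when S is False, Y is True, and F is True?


S = False, Y = True, F = True
Step 1: S ∨ Y = False OR True = True
Step 2: True ∧ F = True AND True = True
OR is true when at least one operand is true; AND requires both.

True


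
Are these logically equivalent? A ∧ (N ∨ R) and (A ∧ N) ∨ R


Expression 1: A ∧ (N ∨ R)
Expression 2: (A ∧ N) ∨ R
Truth table (A N R | Expr1 Expr2):
  T T T |   T     T
  T T F |   T     T
  T F T |   T     T
  T F F |   F     F
  F T T |   F     T   ← differ
  F T F |   F     F
  F F T |   F     T   ← differ
  F F F |   F     F
Counterexample: A=F, N=T, R=T gives Expr1 = F but Expr2 = T, so the expressions are NOT logically equivalent.

No


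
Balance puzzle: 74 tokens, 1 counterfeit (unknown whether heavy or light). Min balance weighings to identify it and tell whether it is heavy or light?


Let n = 74. 148 possibilities (n tokens × lighter/heavier); each weighing has 3 outcomes.
Bound for k weighings: say the first weighing puts j tokens on each pan. If it tips, the 2j weighed tokens remain suspects (each with a known direction) and k-1 weighings give 3^(k-1) outcomes; 3^(k-1) is odd, so 2j ≤ 3^(k-1) - 1. If it balances, the n - 2j unweighed tokens remain with direction unknown: 2(n - 2j) ≤ 3^(k-1) - 1 by the same parity argument. Adding, n ≤ (3^(k-1) - 1) + (3^(k-1) - 1)/2 = (3^k - 3)/2, and the classical three-group strategy achieves this (3 tokens in 2 weighings, 12 in 3, 39 in 4, 120 in 5).
So we need the smallest k with (3^k - 3)/2 ≥ 74.
k = 4: (3^4 - 3)/2 = 39 < 74 ✗
k = 5: (3^5 - 3)/2 = 120 ≥ 74 ✓

5


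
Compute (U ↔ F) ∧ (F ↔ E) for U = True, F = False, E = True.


U = True, F = False, E = True
Step 1: U ↔ F is true when U and F have the same value. Result: False
Step 2: F ↔ E is true when F and E have the same value. Result: False
Step 3: False ∧ False = False

False


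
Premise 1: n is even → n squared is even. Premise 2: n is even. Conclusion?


Modus ponens: P → Q, P ⊢ Q
P: n is even
Q: n squared is even
We have P → Q and P is true.
By modus ponens, Q must be true.

n squared is even


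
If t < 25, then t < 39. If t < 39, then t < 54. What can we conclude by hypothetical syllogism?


Hypothetical syllogism: P → Q, Q → R ⊢ P → R
Premise 1: t < 25 → t < 39
Premise 2: t < 39 → t < 54
Chain the implications: the middle term (t < 39) links the two.
Conclusion: If t < 25, then t < 54.

If t < 25, then t < 54.


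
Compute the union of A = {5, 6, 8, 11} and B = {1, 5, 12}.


A = {5, 6, 8, 11}
B = {1, 5, 12}
Operation: union
All elements combined: 1, 5, 6, 8, 11, 12

{1, 5, 6, 8, 11, 12}


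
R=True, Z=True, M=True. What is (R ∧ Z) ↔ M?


R = True, Z = True, M = True
Expression: (R ∧ Z) ↔ M
Step 1: R ∧ Z = True AND True = True
Step 2: (True) ↔ M = (True iff True) = True

True


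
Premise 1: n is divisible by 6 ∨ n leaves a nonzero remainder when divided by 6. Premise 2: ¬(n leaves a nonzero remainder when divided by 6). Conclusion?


Disjunctive syllogism: P ∨ Q, ¬P ⊢ Q
Disjunction: n is divisible by 6 ∨ n leaves a nonzero remainder when divided by 6
We know it is not the case that n leaves a nonzero remainder when divided by 6.
By disjunctive syllogism, the other disjunct must be true.

n is divisible by 6


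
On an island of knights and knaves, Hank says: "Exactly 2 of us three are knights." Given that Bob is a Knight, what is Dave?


Hank claims exactly 2 knights among Hank, Bob, Dave.
Given: Bob is a Knight.

Case 1: Hank is a Knight (tells truth)
  Then exactly 2 of the three are knights.
  Counting Hank, Bob: 2 knight(s) so far. Need 0 more → Dave = Knave.
Case 2: Hank is a Knave (lies)
  Then the count is NOT 2.
  If Dave = Knight, count = 2 = 2 → claim would be true, contradicts lie.
  If Dave = Knave, count = 1 ≠ 2 → lie confirmed ✓

Dave is a Knave.

Knave


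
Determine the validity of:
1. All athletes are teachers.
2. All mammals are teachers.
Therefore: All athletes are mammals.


Premise 1: All athletes are teachers.
Premise 2: All mammals are teachers.
Conclusion: All athletes are mammals.
Fallacy: undistributed middle. teachers is predicate in both.
Counterexample: athletes and mammals could be disjoint subsets of teachers.

Invalid


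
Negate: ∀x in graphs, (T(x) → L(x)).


Original: ∀x (T(x) → L(x))
Rule: ¬∀→∃, ¬∃→∀, negate predicate.
Negation: ∃x (T(x) ∧ ¬L(x))

∃x (T(x) ∧ ¬L(x))


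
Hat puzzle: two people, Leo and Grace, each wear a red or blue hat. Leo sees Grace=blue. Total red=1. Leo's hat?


Total red = 1, Grace = blue
Red accounted for: 0
Remaining for Leo: 1
Leo's hat is red.

red


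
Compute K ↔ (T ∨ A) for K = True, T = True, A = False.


K = True, T = True, A = False
Step 1: T ∨ A = True OR False = True
Step 2: K ↔ (True): true when both sides have same truth value.
Result: True ↔ True = True

True


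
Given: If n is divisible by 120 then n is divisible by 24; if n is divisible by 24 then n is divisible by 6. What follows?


Hypothetical syllogism: P → Q, Q → R ⊢ P → R
Premise 1: n is divisible by 120 → n is divisible by 24
Premise 2: n is divisible by 24 → n is divisible by 6
Chain the implications: the middle term (n is divisible by 24) links the two.
Conclusion: If n is divisible by 120, then n is divisible by 6.

If n is divisible by 120, then n is divisible by 6.


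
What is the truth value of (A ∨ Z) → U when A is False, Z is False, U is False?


A = False, Z = False, U = False
Step 1: A ∨ Z = False OR False = False
Step 2: (False) → U: false only when antecedent=True and U=False.
Result: True

True


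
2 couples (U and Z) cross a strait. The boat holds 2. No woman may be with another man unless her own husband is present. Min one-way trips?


Label couples U and Z.
1. WU+WZ → (far: WU,WZ; near: HU,HZ)
2. WU ←   (far: WZ; near: HU,HZ,WU)
3. HU+HZ → (far: HU,HZ,WZ; near: WU)
4. HU ←   (far: HZ,WZ; near: HU,WU)  — HU returns, since WU is alone on near bank
5. HU+WU → (far: all four; near: empty)
Every state respects the constraint.
Minimum trips = 5

5


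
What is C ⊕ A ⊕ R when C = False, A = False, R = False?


C = False, A = False, R = False
Step 1: C ⊕ A = False XOR False = False
Step 2: False ⊕ R = False XOR False = False
XOR is true when an odd number of operands are true.

False


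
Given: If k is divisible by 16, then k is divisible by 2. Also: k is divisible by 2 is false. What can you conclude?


Modus tollens: P → Q, ¬Q ⊢ ¬P
P: k is divisible by 16
Q: k is divisible by 2
We have P → Q and Q is false.
By modus tollens, P must be false.

It is not the case that k is divisible by 16


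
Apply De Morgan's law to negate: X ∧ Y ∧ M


De Morgan's law: ¬(P ∧ Q ∧ R) ≡ ¬P ∨ ¬Q ∨ ¬R
¬(X ∧ Y ∧ M) = ¬X ∨ ¬Y ∨ ¬M

¬X ∨ ¬Y ∨ ¬M


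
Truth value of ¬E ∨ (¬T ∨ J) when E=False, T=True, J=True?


E = False, T = True, J = True
Expression: ¬E ∨ (¬T ∨ J)
Step 1: ¬T = NOT True = False
Step 2: ¬T ∨ J = False OR True = True
Step 3: ¬E = NOT False = True
Step 4: (True) ∨ (True) = True OR True = True

True


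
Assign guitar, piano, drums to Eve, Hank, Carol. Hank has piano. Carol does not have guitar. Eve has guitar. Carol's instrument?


From clues:
  Hank → piano
  Eve → guitar
By elimination, Carol gets the remaining.

drums


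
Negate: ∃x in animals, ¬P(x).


Original: ∃x ¬P(x)
Rule: ¬∀→∃, ¬∃→∀, negate predicate.
Negation: ∀x P(x)

∀x P(x)


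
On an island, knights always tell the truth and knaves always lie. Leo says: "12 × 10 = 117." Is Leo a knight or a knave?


Statement: "12 × 10 = 117."
Actual: 12 × 10 = 120
Claimed: 117
Statement is FALSE → Leo lies → Knave

Knave


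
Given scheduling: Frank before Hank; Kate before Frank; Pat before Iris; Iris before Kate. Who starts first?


Constraints: Frank before Hank; Kate before Frank; Pat before Iris; Iris before Kate
The first task can have nothing scheduled before it, so it must never appear on the right of a 'before'.
Tasks appearing after some 'before': Hank, Frank, Iris, Kate.
The only task not in that list is Pat → it is first.

Pat


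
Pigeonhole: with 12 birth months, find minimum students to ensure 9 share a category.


Pigeonhole: to guarantee k in one of n categories, need (k-1)×n + 1.
k = 9, n = 12
Minimum = (9-1) × 12 + 1 = 8 × 12 + 1

97


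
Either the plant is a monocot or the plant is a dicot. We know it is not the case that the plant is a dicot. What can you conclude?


Disjunctive syllogism: P ∨ Q, ¬P ⊢ Q
Disjunction: the plant is a monocot ∨ the plant is a dicot
We know it is not the case that the plant is a dicot.
By disjunctive syllogism, the other disjunct must be true.

The plant is a monocot


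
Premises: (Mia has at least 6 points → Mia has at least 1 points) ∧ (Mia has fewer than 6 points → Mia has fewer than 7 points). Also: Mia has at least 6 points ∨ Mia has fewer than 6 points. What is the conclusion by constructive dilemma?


Constructive dilemma: (P → Q) ∧ (R → S), P ∨ R ⊢ Q ∨ S
Premise 1: Mia has at least 6 points → Mia has at least 1 points
Premise 2: Mia has fewer than 6 points → Mia has fewer than 7 points
Premise 3: Mia has at least 6 points ∨ Mia has fewer than 6 points
Case 1: Assuming Mia has at least 6 points, then by Premise 1, Mia has at least 1 points.
Case 2: Assuming Mia has fewer than 6 points, then by Premise 2, Mia has fewer than 7 points.
Since one of Mia has at least 6 points or Mia has fewer than 6 points must hold, we get Mia has at least 1 points or Mia has fewer than 7 points.

Mia has at least 1 points or Mia has fewer than 7 points.


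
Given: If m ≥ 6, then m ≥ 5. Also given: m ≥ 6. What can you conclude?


Modus ponens: P → Q, P ⊢ Q
P: m ≥ 6
Q: m ≥ 5
We have P → Q and P is true.
By modus ponens, Q must be true.

m ≥ 5


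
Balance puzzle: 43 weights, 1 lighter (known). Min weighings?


Each weighing has 3 outcomes (left heavy / balance / right heavy), so k weighings distinguish at most 3^k cases; splitting into three near-equal groups achieves this.
Need 3^k ≥ 43: 3^3 = 27 < 43 ≤ 3^4 = 81
k = ⌈log₃(43)⌉ = 4

4


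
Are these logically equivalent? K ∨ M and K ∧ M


Expression 1: K ∨ M
Expression 2: K ∧ M
Truth table (K M | Expr1 Expr2):
  T T |   T     T
  T F |   T     F   ← differ
  F T |   T     F   ← differ
  F F |   F     F
Counterexample: K=T, M=F gives Expr1 = T but Expr2 = F, so the expressions are NOT logically equivalent.

No


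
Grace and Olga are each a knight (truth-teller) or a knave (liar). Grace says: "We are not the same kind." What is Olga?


Grace says: "We are not the same kind."
Case 1: Grace is a Knight (truth-teller)
  Statement is true → they ARE different → Olga is a Knave
Case 2: Grace is a Knave (liar)
  Statement is false → they are NOT different → Olga is a Knave
In both cases, Olga is a Knave.

Knave


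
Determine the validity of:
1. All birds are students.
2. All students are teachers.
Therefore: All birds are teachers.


Premise 1: All birds are students.
Premise 2: All students are teachers.
Conclusion: All birds are teachers.
Barbara syllogism (AAA-1): All A are B, All B are C → All A are C.
Middle term (students) distributed in premise 2.

Valid


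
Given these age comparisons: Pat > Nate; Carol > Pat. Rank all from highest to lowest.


Constraints: Pat > Nate; Carol > Pat
Method: at each step, the next-highest is the one remaining person who never appears on the smaller side of a constraint between remaining people.
  Step 1: remaining {Carol, Nate, Pat}; on the smaller side: {Nate, Pat} → Carol is next (Carol > Pat).
  Step 2: remaining {Nate, Pat}; on the smaller side: {Nate} → Pat is next (Pat > Nate).
  Step 3: only Nate remains → lowest.
Final ranking (highest to lowest):

Carol > Pat > Nate


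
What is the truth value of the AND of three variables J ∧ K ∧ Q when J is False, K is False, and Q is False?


J = False, K = False, Q = False
Step 1: J ∧ K = False AND False = False
Step 2: (False) ∧ Q = (False) AND False = False
AND is true only when ALL operands are true.

False


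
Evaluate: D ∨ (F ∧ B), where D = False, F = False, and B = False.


D = False, F = False, B = False
Step 1: F ∧ B = False AND False = False
Step 2: D ∨ False = False OR False = False
AND evaluated first (higher precedence); then OR applied.

False


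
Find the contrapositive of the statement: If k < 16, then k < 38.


Original: If k < 16, then k < 38
Contrapositive: If ¬Q, then ¬P
Negate Q: not (k < 38)
Negate P: not (k < 16)

If not (k < 38), then not (k < 16).


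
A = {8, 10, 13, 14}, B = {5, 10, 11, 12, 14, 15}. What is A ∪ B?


A = {8, 10, 13, 14}
B = {5, 10, 11, 12, 14, 15}
Operation: union
All elements combined: 5, 8, 10, 11, 12, 13, 14, 15

{5, 8, 10, 11, 12, 13, 14, 15}


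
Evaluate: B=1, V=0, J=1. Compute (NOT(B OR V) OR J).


B OR V = 1
NOT(1) = 0
0 OR 1 = 1

1


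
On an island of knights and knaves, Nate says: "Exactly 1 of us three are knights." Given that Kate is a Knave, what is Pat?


Nate claims exactly 1 knights among Nate, Kate, Pat.
Given: Kate is a Knave.

Case 1: Nate is a Knight (tells truth)
  Then exactly 1 of the three are knights.
  Counting Nate, Kate: 1 knight(s) so far. Need 0 more → Pat = Knave.
Case 2: Nate is a Knave (lies)
  Then the count is NOT 1.
  If Pat = Knight, count = 1 = 1 → claim would be true, contradicts lie.
  If Pat = Knave, count = 0 ≠ 1 → lie confirmed ✓

Pat is a Knave.

Knave


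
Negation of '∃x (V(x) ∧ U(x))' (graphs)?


Original: ∃x (V(x) ∧ U(x))
Rule: ¬∀→∃, ¬∃→∀, negate predicate.
Negation: ∀x (¬V(x) ∨ ¬U(x))

∀x (¬V(x) ∨ ¬U(x))


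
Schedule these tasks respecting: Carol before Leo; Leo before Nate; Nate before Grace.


Constraints: Carol before Leo; Leo before Nate; Nate before Grace
Method: repeatedly schedule the remaining task that has no remaining task required before it.
  Step 1: remaining {Leo, Nate, Grace, Carol}; every task except Carol still has a predecessor pending → schedule Carol.
  Step 2: remaining {Leo, Nate, Grace}; every task except Leo still has a predecessor pending → schedule Leo.
  Step 3: remaining {Nate, Grace}; every task except Nate still has a predecessor pending → schedule Nate.
  Step 4: only Grace remains → schedule Grace.
Resulting order:

Carol → Leo → Nate → Grace


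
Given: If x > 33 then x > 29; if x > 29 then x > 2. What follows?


Hypothetical syllogism: P → Q, Q → R ⊢ P → R
Premise 1: x > 33 → x > 29
Premise 2: x > 29 → x > 2
Chain the implications: the middle term (x > 29) links the two.
Conclusion: If x > 33, then x > 2.

If x > 33, then x > 2.


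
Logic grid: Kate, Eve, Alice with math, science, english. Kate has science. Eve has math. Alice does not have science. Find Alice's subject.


From clues:
  Kate → science
  Eve → math
By elimination, Alice gets the remaining.

english


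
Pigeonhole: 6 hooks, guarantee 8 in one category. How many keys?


Pigeonhole: to guarantee k in one of n categories, need (k-1)×n + 1.
k = 8, n = 6
Minimum = (8-1) × 6 + 1 = 7 × 6 + 1

43


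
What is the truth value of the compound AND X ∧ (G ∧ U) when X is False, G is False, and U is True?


X = False, G = False, U = True
Step 1: G ∧ U = False AND True = False
Step 2: X ∧ False = False AND False = False
AND is true only when ALL operands are true.

False


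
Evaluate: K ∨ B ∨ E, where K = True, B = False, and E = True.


K = True, B = False, E = True
Step 1: K ∨ B = True OR False = True
Step 2: True ∨ E = True OR True = True
OR is true when at least one operand is true.

True


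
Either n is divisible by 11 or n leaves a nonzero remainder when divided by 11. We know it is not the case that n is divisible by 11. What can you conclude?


Disjunctive syllogism: P ∨ Q, ¬P ⊢ Q
Disjunction: n is divisible by 11 ∨ n leaves a nonzero remainder when divided by 11
We know it is not the case that n is divisible by 11.
By disjunctive syllogism, the other disjunct must be true.

n leaves a nonzero remainder when divided by 11


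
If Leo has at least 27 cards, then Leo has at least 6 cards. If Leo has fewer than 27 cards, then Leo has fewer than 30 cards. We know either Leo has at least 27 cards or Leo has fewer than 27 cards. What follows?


Constructive dilemma: (P → Q) ∧ (R → S), P ∨ R ⊢ Q ∨ S
Premise 1: Leo has at least 27 cards → Leo has at least 6 cards
Premise 2: Leo has fewer than 27 cards → Leo has fewer than 30 cards
Premise 3: Leo has at least 27 cards ∨ Leo has fewer than 27 cards
Case 1: Assuming Leo has at least 27 cards, then by Premise 1, Leo has at least 6 cards.
Case 2: Assuming Leo has fewer than 27 cards, then by Premise 2, Leo has fewer than 30 cards.
Since one of Leo has at least 27 cards or Leo has fewer than 27 cards must hold, we get Leo has at least 6 cards or Leo has fewer than 30 cards.

Leo has at least 6 cards or Leo has fewer than 30 cards.


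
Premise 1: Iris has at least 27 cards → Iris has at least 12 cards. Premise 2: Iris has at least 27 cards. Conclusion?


Modus ponens: P → Q, P ⊢ Q
P: Iris has at least 27 cards
Q: Iris has at least 12 cards
We have P → Q and P is true.
By modus ponens, Q must be true.

Iris has at least 12 cards


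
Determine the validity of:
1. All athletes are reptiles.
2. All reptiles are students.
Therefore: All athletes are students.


Premise 1: All athletes are reptiles.
Premise 2: All reptiles are students.
Conclusion: All athletes are students.
Barbara syllogism (AAA-1): All A are B, All B are C → All A are C.
Middle term (reptiles) distributed in premise 2.

Valid


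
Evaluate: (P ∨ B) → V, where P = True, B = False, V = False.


P = True, B = False, V = False
Step 1: P ∨ B = True OR False = True
Step 2: (True) → V: false only when antecedent=True and V=False.
Result: False

False


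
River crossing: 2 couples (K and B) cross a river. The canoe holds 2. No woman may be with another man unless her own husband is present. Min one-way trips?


Label couples K and B.
1. WK+WB → (far: WK,WB; near: HK,HB)
2. WK ←   (far: WB; near: HK,HB,WK)
3. HK+HB → (far: HK,HB,WB; near: WK)
4. HK ←   (far: HB,WB; near: HK,WK)  — HK returns, since WK is alone on near bank
5. HK+WK → (far: all four; near: empty)
Every state respects the constraint.
Minimum trips = 5

5


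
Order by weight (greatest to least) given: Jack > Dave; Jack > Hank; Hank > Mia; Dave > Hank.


Constraints: Jack > Dave; Jack > Hank; Hank > Mia; Dave > Hank
Method: at each step, the next-highest is the one remaining person who never appears on the smaller side of a constraint between remaining people.
  Step 1: remaining {Dave, Mia, Hank, Jack}; on the smaller side: {Dave, Mia, Hank} → Jack is next (Jack > Dave; Jack > Hank).
  Step 2: remaining {Dave, Mia, Hank}; on the smaller side: {Mia, Hank} → Dave is next (Dave > Hank).
  Step 3: remaining {Mia, Hank}; on the smaller side: {Mia} → Hank is next (Hank > Mia).
  Step 4: only Mia remains → lowest.
Final ranking (highest to lowest):

Jack > Dave > Hank > Mia


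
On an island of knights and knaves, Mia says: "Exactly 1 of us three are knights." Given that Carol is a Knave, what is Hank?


Mia claims exactly 1 knights among Mia, Carol, Hank.
Given: Carol is a Knave.

Case 1: Mia is a Knight (tells truth)
  Then exactly 1 of the three are knights.
  Counting Mia, Carol: 1 knight(s) so far. Need 0 more → Hank = Knave.
Case 2: Mia is a Knave (lies)
  Then the count is NOT 1.
  If Hank = Knight, count = 1 = 1 → claim would be true, contradicts lie.
  If Hank = Knave, count = 0 ≠ 1 → lie confirmed ✓

Hank is a Knave.

Knave


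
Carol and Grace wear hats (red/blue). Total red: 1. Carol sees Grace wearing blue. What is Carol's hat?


Total red = 1, Grace = blue
Red accounted for: 0
Remaining for Carol: 1
Carol's hat is red.

red


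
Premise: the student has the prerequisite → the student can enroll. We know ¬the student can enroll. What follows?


Modus tollens: P → Q, ¬Q ⊢ ¬P
P: the student has the prerequisite
Q: the student can enroll
We have P → Q and Q is false.
By modus tollens, P must be false.

It is not the case that the student has the prerequisite


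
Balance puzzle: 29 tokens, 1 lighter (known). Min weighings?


Each weighing has 3 outcomes (left heavy / balance / right heavy), so k weighings distinguish at most 3^k cases; splitting into three near-equal groups achieves this.
Need 3^k ≥ 29: 3^3 = 27 < 29 ≤ 3^4 = 81
k = ⌈log₃(29)⌉ = 4

4


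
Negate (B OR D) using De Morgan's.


De Morgan's law: ¬(P ∨ Q) ≡ ¬P ∧ ¬Q
¬(B ∨ D) = ¬B ∧ ¬D

¬B ∧ ¬D


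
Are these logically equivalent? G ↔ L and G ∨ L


Expression 1: G ↔ L
Expression 2: G ∨ L
Truth table (G L | Expr1 Expr2):
  T T |   T     T
  T F |   F     T   ← differ
  F T |   F     T   ← differ
  F F |   T     F   ← differ
Counterexample: G=T, L=F gives Expr1 = F but Expr2 = T, so the expressions are NOT logically equivalent.

No


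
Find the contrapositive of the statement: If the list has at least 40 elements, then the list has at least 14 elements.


Original: If the list has at least 40 elements, then the list has at least 14 elements
Contrapositive: If ¬Q, then ¬P
Negate Q: not (the list has at least 14 elements)
Negate P: not (the list has at least 40 elements)

If not (the list has at least 14 elements), then not (the list has at least 40 elements).


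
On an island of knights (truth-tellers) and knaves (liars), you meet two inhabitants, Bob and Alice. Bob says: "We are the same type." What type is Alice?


Bob says: "We are the same type."
Case 1: Bob is a Knight (truth-teller)
  Statement is true → they ARE the same → Alice is also a Knight
Case 2: Bob is a Knave (liar)
  Statement is false → they are NOT the same → Alice is a Knight
In both cases, Alice is a Knight.

Knight


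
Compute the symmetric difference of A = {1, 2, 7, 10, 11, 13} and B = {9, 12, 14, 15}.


A = {1, 2, 7, 10, 11, 13}
B = {9, 12, 14, 15}
Operation: symmetric difference
In A only: [1, 2, 7, 10, 11, 13], in B only: [9, 12, 14, 15]

{1, 2, 7, 9, 10, 11, 12, 13, 14, 15}


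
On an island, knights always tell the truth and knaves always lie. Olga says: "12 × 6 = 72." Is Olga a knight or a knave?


Statement: "12 × 6 = 72."
Actual: 12 × 6 = 72
Claimed: 72
Statement is TRUE → Olga tells the truth → Knight

Knight


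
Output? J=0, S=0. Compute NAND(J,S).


J AND S = 0
NOT(0) = 1

1


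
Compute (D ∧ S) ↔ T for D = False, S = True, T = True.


D = False, S = True, T = True
Step 1: D ∧ S = False AND True = False
Step 2: (False) ↔ T: true when both sides have same truth value.
Result: False ↔ True = False

False


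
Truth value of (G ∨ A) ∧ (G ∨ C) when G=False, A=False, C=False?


G = False, A = False, C = False
Expression: (G ∨ A) ∧ (G ∨ C)
Step 1: G ∨ A = False OR False = False
Step 2: G ∨ C = False OR False = False
Step 3: (False) ∧ (False) = False AND False = False

False


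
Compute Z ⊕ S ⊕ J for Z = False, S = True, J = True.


Z = False, S = True, J = True
Step 1: Z ⊕ S = False XOR True = True
Step 2: True ⊕ J = True XOR True = False
XOR is true when an odd number of operands are true.

False


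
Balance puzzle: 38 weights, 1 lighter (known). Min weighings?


Each weighing has 3 outcomes (left heavy / balance / right heavy), so k weighings distinguish at most 3^k cases; splitting into three near-equal groups achieves this.
Need 3^k ≥ 38: 3^3 = 27 < 38 ≤ 3^4 = 81
k = ⌈log₃(38)⌉ = 4

4


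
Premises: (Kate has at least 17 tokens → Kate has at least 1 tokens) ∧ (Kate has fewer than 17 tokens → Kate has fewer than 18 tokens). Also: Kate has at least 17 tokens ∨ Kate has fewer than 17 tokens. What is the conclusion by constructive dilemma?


Constructive dilemma: (P → Q) ∧ (R → S), P ∨ R ⊢ Q ∨ S
Premise 1: Kate has at least 17 tokens → Kate has at least 1 tokens
Premise 2: Kate has fewer than 17 tokens → Kate has fewer than 18 tokens
Premise 3: Kate has at least 17 tokens ∨ Kate has fewer than 17 tokens
Case 1: Assuming Kate has at least 17 tokens, then by Premise 1, Kate has at least 1 tokens.
Case 2: Assuming Kate has fewer than 17 tokens, then by Premise 2, Kate has fewer than 18 tokens.
Since one of Kate has at least 17 tokens or Kate has fewer than 17 tokens must hold, we get Kate has at least 1 tokens or Kate has fewer than 18 tokens.

Kate has at least 1 tokens or Kate has fewer than 18 tokens.


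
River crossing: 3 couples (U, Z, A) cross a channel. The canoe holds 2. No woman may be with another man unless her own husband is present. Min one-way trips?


Label couples U, Z, A (H = husband, W = wife).
Counting alone: 6 people, the canoe carries 2 and someone must bring it back, so each round trip nets at most +1 on the far side until the last crossing → at least 9 trips. The jealousy constraint makes 9 impossible; the shortest valid schedule has 11:
1. WU+WZ →  (far: WU,WZ; near: HU,HZ,HA,WA)
2. WU ←       (far: WZ; near: HU,HZ,HA,WU,WA)
3. WU+WA →  (far: WU,WZ,WA; near: HU,HZ,HA)
4. WU ←       (far: WZ,WA; near: HU,HZ,HA,WU)
5. HZ+HA →  (far: HZ,WZ,HA,WA; near: HU,WU)
6. HZ+WZ ←  (far: HA,WA; near: HU,WU,HZ,WZ)
7. HU+HZ →  (far: HU,HZ,HA,WA; near: WU,WZ)
8. WA ←       (far: HU,HZ,HA; near: WU,WZ,WA)
9. WU+WZ →  (far: HU,WU,HZ,WZ,HA; near: WA)
10. HA ←      (far: HU,WU,HZ,WZ; near: HA,WA)
11. HA+WA → (far: all six; near: empty)
In every state each wife is either with her husband or with no other man.
Minimum trips = 11

11


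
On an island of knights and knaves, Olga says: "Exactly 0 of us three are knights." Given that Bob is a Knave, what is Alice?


Olga claims exactly 0 knights among Olga, Bob, Alice.
Given: Bob is a Knave.

Case 1: Olga is a Knight (tells truth)
  Then exactly 0 of the three are knights.
  Counting Olga, Bob: 1 knight(s) so far. Need -1 more → impossible.
Case 2: Olga is a Knave (lies)
  Then the count is NOT 0.
  If Alice = Knave, count = 0 = 0 → claim would be true, contradicts lie.
  If Alice = Knight, count = 1 ≠ 0 → lie confirmed ✓

Alice is a Knight.

Knight


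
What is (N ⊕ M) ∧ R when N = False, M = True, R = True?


N = False, M = True, R = True
Step 1: N ⊕ M = False XOR True = True
Step 2: True ∧ R = True AND True = True
XOR true when exactly one of N,M is true; then AND with R.

True


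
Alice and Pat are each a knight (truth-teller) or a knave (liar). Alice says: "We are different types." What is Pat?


Alice says: "We are different types."
Case 1: Alice is a Knight (truth-teller)
  Statement is true → they ARE different → Pat is a Knave
Case 2: Alice is a Knave (liar)
  Statement is false → they are NOT different → Pat is a Knave
In both cases, Pat is a Knave.

Knave


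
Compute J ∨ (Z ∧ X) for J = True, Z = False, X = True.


J = True, Z = False, X = True
Step 1: Z ∧ X = False AND True = False
Step 2: J ∨ False = True OR False = True
AND evaluated first (higher precedence); then OR applied.

True


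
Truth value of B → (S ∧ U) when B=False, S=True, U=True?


B = False, S = True, U = True
Expression: B → (S ∧ U)
Step 1: S ∧ U = True AND True = True
Step 2: B → (True) = False → True = True

True


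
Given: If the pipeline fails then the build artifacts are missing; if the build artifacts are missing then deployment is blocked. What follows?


Hypothetical syllogism: P → Q, Q → R ⊢ P → R
Premise 1: the pipeline fails → the build artifacts are missing
Premise 2: the build artifacts are missing → deployment is blocked
Chain the implications: the middle term (the build artifacts are missing) links the two.
Conclusion: If the pipeline fails, then deployment is blocked.

If the pipeline fails, then deployment is blocked.


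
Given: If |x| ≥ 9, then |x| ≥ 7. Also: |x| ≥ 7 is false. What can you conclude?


Modus tollens: P → Q, ¬Q ⊢ ¬P
P: |x| ≥ 9
Q: |x| ≥ 7
We have P → Q and Q is false.
By modus tollens, P must be false.

It is not the case that |x| ≥ 9


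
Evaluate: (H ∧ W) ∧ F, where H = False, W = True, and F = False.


H = False, W = True, F = False
Step 1: H ∧ W = False AND True = False
Step 2: False ∧ F = False AND False = False
AND is true only when ALL operands are true.

False


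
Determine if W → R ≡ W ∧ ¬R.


Expression 1: W → R
Expression 2: W ∧ ¬R
Truth table (W R | Expr1 Expr2):
  T T |   T     F   ← differ
  T F |   F     T   ← differ
  F T |   T     F   ← differ
  F F |   T     F   ← differ
Counterexample: W=T, R=T gives Expr1 = T but Expr2 = F, so the expressions are NOT logically equivalent.

No


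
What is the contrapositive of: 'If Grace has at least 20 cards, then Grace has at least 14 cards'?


Original: If Grace has at least 20 cards, then Grace has at least 14 cards
Contrapositive: If ¬Q, then ¬P
Negate Q: not (Grace has at least 14 cards)
Negate P: not (Grace has at least 20 cards)

If not (Grace has at least 14 cards), then not (Grace has at least 20 cards).


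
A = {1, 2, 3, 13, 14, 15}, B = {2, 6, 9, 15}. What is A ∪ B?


A = {1, 2, 3, 13, 14, 15}
B = {2, 6, 9, 15}
Operation: union
All elements combined: 1, 2, 3, 6, 9, 13, 14, 15

{1, 2, 3, 6, 9, 13, 14, 15}


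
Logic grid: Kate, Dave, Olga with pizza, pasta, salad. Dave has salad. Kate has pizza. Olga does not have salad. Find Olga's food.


From clues:
  Dave → salad
  Kate → pizza
By elimination, Olga gets the remaining.

pasta


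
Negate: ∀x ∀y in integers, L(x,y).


Original: ∀x ∀y L(x,y)
Rule: ¬∀→∃, ¬∃→∀, negate predicate.
Negation: ∃x ∃y ¬L(x,y)

∃x ∃y ¬L(x,y)


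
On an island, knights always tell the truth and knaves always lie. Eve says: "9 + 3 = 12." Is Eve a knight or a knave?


Statement: "9 + 3 = 12."
Actual: 9 + 3 = 12
Claimed: 12
Statement is TRUE → Eve tells the truth → Knight

Knight


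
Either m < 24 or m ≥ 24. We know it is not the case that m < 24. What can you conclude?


Disjunctive syllogism: P ∨ Q, ¬P ⊢ Q
Disjunction: m < 24 ∨ m ≥ 24
We know it is not the case that m < 24.
By disjunctive syllogism, the other disjunct must be true.

m ≥ 24


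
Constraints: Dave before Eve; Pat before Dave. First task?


Constraints: Dave before Eve; Pat before Dave
The first task can have nothing scheduled before it, so it must never appear on the right of a 'before'.
Tasks appearing after some 'before': Eve, Dave.
The only task not in that list is Pat → it is first.

Pat


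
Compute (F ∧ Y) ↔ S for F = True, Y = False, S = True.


F = True, Y = False, S = True
Step 1: F ∧ Y = True AND False = False
Step 2: (False) ↔ S: true when both sides have same truth value.
Result: False ↔ True = False

False


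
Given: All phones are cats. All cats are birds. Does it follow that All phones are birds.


Premise 1: All phones are cats.
Premise 2: All cats are birds.
Conclusion: All phones are birds.
Barbara syllogism (AAA-1): All A are B, All B are C → All A are C.
Middle term (cats) distributed in premise 2.

Valid


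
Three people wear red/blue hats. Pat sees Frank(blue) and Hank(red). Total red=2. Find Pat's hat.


Total red = 2, seen red = 1
Own red = 2 - 1 = 1
Pat's hat is red.

red


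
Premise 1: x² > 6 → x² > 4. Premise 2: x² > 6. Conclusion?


Modus ponens: P → Q, P ⊢ Q
P: x² > 6
Q: x² > 4
We have P → Q and P is true.
By modus ponens, Q must be true.

x² > 4


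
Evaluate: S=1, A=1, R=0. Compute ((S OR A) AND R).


S OR A = 1|1 = 1
1 AND 0 = 0

0


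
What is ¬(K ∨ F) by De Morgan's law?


De Morgan's law: ¬(P ∨ Q) ≡ ¬P ∧ ¬Q
¬(K ∨ F) = ¬K ∧ ¬F

¬K ∧ ¬F


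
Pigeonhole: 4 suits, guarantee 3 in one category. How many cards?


Pigeonhole: to guarantee k in one of n categories, need (k-1)×n + 1.
k = 3, n = 4
Minimum = (3-1) × 4 + 1 = 2 × 4 + 1

9


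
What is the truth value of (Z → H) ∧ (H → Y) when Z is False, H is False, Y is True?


Z = False, H = False, Y = True
Step 1: Z → H is false only when Z=True and H=False. Result: True
Step 2: H → Y is false only when H=True and Y=False. Result: True
Step 3: True ∧ True = True

True


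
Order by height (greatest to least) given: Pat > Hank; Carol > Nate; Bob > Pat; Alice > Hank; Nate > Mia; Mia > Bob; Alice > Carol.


Constraints: Pat > Hank; Carol > Nate; Bob > Pat; Alice > Hank; Nate > Mia; Mia > Bob; Alice > Carol
Method: at each step, the next-highest is the one remaining person who never appears on the smaller side of a constraint between remaining people.
  Step 1: remaining {Hank, Mia, Pat, Alice, Nate, Bob, Carol}; on the smaller side: {Hank, Mia, Pat, Nate, Bob, Carol} → Alice is next (Alice > Hank; Alice > Carol).
  Step 2: remaining {Hank, Mia, Pat, Nate, Bob, Carol}; on the smaller side: {Hank, Mia, Pat, Nate, Bob} → Carol is next (Carol > Nate).
  Step 3: remaining {Hank, Mia, Pat, Nate, Bob}; on the smaller side: {Hank, Mia, Pat, Bob} → Nate is next (Nate > Mia).
  Step 4: remaining {Hank, Mia, Pat, Bob}; on the smaller side: {Hank, Pat, Bob} → Mia is next (Mia > Bob).
  Step 5: remaining {Hank, Pat, Bob}; on the smaller side: {Hank, Pat} → Bob is next (Bob > Pat).
  Step 6: remaining {Hank, Pat}; on the smaller side: {Hank} → Pat is next (Pat > Hank).
  Step 7: only Hank remains → lowest.
Final ranking (highest to lowest):

Alice > Carol > Nate > Mia > Bob > Pat > Hank


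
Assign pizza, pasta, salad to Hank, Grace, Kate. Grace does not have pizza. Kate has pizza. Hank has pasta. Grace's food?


From clues:
  Kate → pizza
  Hank → pasta
By elimination, Grace gets the remaining.

salad


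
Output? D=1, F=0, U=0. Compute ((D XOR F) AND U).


D XOR F = 1^0 = 1
1 AND 0 = 0

0


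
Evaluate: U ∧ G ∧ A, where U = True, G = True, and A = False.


U = True, G = True, A = False
Step 1: U ∧ G = True AND True = True
Step 2: (True) ∧ A = (True) AND False = False
AND is true only when ALL operands are true.

False


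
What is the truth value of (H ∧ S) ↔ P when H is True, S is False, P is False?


H = True, S = False, P = False
Step 1: H ∧ S = True AND False = False
Step 2: (False) ↔ P: true when both sides have same truth value.
Result: False ↔ False = True

True


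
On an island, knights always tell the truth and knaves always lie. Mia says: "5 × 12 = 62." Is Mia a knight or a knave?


Statement: "5 × 12 = 62."
Actual: 5 × 12 = 60
Claimed: 62
Statement is FALSE → Mia lies → Knave

Knave


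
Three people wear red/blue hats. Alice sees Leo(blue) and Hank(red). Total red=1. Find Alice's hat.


Total red = 1, seen red = 1
Own red = 1 - 1 = 0
Alice's hat is blue.

blue


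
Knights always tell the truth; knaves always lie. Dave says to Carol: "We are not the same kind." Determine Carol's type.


Dave says: "We are not the same kind."
Case 1: Dave is a Knight (truth-teller)
  Statement is true → they ARE different → Carol is a Knave
Case 2: Dave is a Knave (liar)
  Statement is false → they are NOT different → Carol is a Knave
In both cases, Carol is a Knave.

Knave


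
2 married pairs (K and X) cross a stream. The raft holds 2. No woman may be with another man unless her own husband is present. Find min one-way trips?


Label couples K and X.
1. WK+WX → (far: WK,WX; near: HK,HX)
2. WK ←   (far: WX; near: HK,HX,WK)
3. HK+HX → (far: HK,HX,WX; near: WK)
4. HK ←   (far: HX,WX; near: HK,WK)  — HK returns, since WK is alone on near bank
5. HK+WK → (far: all four; near: empty)
Every state respects the constraint.
Minimum trips = 5

5


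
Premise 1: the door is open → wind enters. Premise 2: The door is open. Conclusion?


Modus ponens: P → Q, P ⊢ Q
P: the door is open
Q: wind enters
We have P → Q and P is true.
By modus ponens, Q must be true.

Wind enters


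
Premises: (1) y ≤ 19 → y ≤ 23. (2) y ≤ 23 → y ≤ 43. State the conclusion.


Hypothetical syllogism: P → Q, Q → R ⊢ P → R
Premise 1: y ≤ 19 → y ≤ 23
Premise 2: y ≤ 23 → y ≤ 43
Chain the implications: the middle term (y ≤ 23) links the two.
Conclusion: If y ≤ 19, then y ≤ 43.

If y ≤ 19, then y ≤ 43.


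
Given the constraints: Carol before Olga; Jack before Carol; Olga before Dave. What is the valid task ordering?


Constraints: Carol before Olga; Jack before Carol; Olga before Dave
Method: repeatedly schedule the remaining task that has no remaining task required before it.
  Step 1: remaining {Carol, Dave, Olga, Jack}; every task except Jack still has a predecessor pending → schedule Jack.
  Step 2: remaining {Carol, Dave, Olga}; every task except Carol still has a predecessor pending → schedule Carol.
  Step 3: remaining {Dave, Olga}; every task except Olga still has a predecessor pending → schedule Olga.
  Step 4: only Dave remains → schedule Dave.
Resulting order:

Jack → Carol → Olga → Dave


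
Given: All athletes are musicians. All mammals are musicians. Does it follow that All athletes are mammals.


Premise 1: All athletes are musicians.
Premise 2: All mammals are musicians.
Conclusion: All athletes are mammals.
Fallacy: undistributed middle. musicians is predicate in both.
Counterexample: athletes and mammals could be disjoint subsets of musicians.

Invalid


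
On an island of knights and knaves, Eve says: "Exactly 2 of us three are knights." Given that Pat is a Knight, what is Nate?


Eve claims exactly 2 knights among Eve, Pat, Nate.
Given: Pat is a Knight.

Case 1: Eve is a Knight (tells truth)
  Then exactly 2 of the three are knights.
  Counting Eve, Pat: 2 knight(s) so far. Need 0 more → Nate = Knave.
Case 2: Eve is a Knave (lies)
  Then the count is NOT 2.
  If Nate = Knight, count = 2 = 2 → claim would be true, contradicts lie.
  If Nate = Knave, count = 1 ≠ 2 → lie confirmed ✓

Nate is a Knave.

Knave


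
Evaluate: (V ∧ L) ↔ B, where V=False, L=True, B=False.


V = False, L = True, B = False
Expression: (V ∧ L) ↔ B
Step 1: V ∧ L = False AND True = False
Step 2: (False) ↔ B = (False iff False) = True

True


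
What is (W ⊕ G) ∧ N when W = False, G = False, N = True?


W = False, G = False, N = True
Step 1: W ⊕ G = False XOR False = False
Step 2: False ∧ N = False AND True = False
XOR true when exactly one of W,G is true; then AND with N.

False


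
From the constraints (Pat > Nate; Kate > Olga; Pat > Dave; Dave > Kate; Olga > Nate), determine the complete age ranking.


Constraints: Pat > Nate; Kate > Olga; Pat > Dave; Dave > Kate; Olga > Nate
Method: at each step, the next-highest is the one remaining person who never appears on the smaller side of a constraint between remaining people.
  Step 1: remaining {Kate, Nate, Olga, Dave, Pat}; on the smaller side: {Kate, Nate, Olga, Dave} → Pat is next (Pat > Nate; Pat > Dave).
  Step 2: remaining {Kate, Nate, Olga, Dave}; on the smaller side: {Kate, Nate, Olga} → Dave is next (Dave > Kate).
  Step 3: remaining {Kate, Nate, Olga}; on the smaller side: {Nate, Olga} → Kate is next (Kate > Olga).
  Step 4: remaining {Nate, Olga}; on the smaller side: {Nate} → Olga is next (Olga > Nate).
  Step 5: only Nate remains → lowest.
Final ranking (highest to lowest):

Pat > Dave > Kate > Olga > Nate
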